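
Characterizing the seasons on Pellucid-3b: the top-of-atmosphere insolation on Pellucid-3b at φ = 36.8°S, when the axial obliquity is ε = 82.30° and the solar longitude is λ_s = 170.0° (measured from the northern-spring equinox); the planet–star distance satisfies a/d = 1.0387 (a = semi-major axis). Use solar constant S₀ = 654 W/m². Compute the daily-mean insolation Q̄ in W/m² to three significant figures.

Solar declination: sin δ = sin ε · sin λ_s = sin 82.30° × sin 170.0° = 0.17208, so δ = +9.909°.
cos H₀ = −tan(-36.8°) tan(+9.909°) = 0.1307, H₀ = 1.4397 rad.
Bracket: H₀ sin φ sin δ + cos φ cos δ sin H₀ = 1.4397×-0.59902×0.17208 + 0.80073×0.98508×0.99142 = -0.148403 + 0.782015 = 0.633612.
Inverse-square distance factor (a/d)² = 1.0387² = 1.078898.
Q̄ = (S₀/π) × 1.078898 × [bracket] = (654/π) × 1.078898 × 0.633612 = 142.3 W/m².

Q̄ ≈ 142 W/m²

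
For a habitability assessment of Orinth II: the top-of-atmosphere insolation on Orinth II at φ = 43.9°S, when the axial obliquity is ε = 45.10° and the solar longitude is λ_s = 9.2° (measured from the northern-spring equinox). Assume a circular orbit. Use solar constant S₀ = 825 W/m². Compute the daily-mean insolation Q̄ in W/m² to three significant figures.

Q̄ ≈ 157 W/m²

Solar declination: sin δ = sin ε · sin λ_s = sin 45.10° × sin 9.2° = 0.11325, so δ = +6.503°.
cos H₀ = −tan(-43.9°) tan(+6.503°) = 0.1097, H₀ = 1.4609 rad.
Bracket: H₀ sin φ sin δ + cos φ cos δ sin H₀ = 1.4609×-0.69340×0.11325 + 0.72055×0.99357×0.99397 = -0.114721 + 0.711600 = 0.596879.
Q̄ = (S₀/π) × [bracket] = (825/π) × 0.596879 = 156.7 W/m².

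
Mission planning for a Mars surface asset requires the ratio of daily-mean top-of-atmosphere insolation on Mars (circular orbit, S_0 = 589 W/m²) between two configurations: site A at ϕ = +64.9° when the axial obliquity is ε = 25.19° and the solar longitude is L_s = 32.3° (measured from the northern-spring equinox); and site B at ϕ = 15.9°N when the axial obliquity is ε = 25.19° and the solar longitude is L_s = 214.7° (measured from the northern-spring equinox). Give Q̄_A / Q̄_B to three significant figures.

Q̄_A / Q̄_B ≈ 0.949

— Configuration A (ϕ=+64.9°):
Solar declination: sin δ = sin ε · sin L_s = sin 25.19° × sin 32.3° = 0.22743, so δ = +13.146°.
cos h₀ = −tan(+64.9°) tan(+13.146°) = -0.4986, h₀ = 2.0928 rad.
Bracket: h₀ sin ϕ sin δ + cos ϕ cos δ sin h₀ = 2.0928×0.90557×0.22743 + 0.42420×0.97379×0.86684 = 0.431020 + 0.358076 = 0.789096.
Q̄ = (S_0/π) × [bracket] = (589/π) × 0.789096 = 147.94 W/m².
— Configuration B (ϕ=+15.9°):
Solar declination: sin δ = sin ε · sin L_s = sin 25.19° × sin 214.7° = -0.24230, so δ = -14.022°.
cos h₀ = −tan(+15.9°) tan(-14.022°) = 0.0711, h₀ = 1.4996 rad.
Bracket: h₀ sin ϕ sin δ + cos ϕ cos δ sin h₀ = 1.4996×0.27396×-0.24230 + 0.96174×0.97020×0.99747 = -0.099544 + 0.930719 = 0.831175.
Q̄ = (S_0/π) × [bracket] = (589/π) × 0.831175 = 155.83 W/m².
Ratio Q̄_A / Q̄_B = 147.94 / 155.83 = 0.9494.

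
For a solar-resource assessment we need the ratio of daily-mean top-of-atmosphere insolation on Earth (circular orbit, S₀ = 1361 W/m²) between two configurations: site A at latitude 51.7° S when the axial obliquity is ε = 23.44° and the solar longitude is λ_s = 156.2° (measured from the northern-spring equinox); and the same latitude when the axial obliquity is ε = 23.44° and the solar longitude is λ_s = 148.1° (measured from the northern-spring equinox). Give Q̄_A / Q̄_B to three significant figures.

— Configuration A (φ=-51.7°):
Solar declination: sin δ = sin ε · sin λ_s = sin 23.44° × sin 156.2° = 0.16053, so δ = +9.237°.
cos H₀ = −tan(-51.7°) tan(+9.237°) = 0.2059, H₀ = 1.3634 rad.
Bracket: H₀ sin φ sin δ + cos φ cos δ sin H₀ = 1.3634×-0.78478×0.16053 + 0.61978×0.98703×0.97857 = -0.171762 + 0.598632 = 0.426870.
Q̄ = (S₀/π) × [bracket] = (1361/π) × 0.426870 = 184.93 W/m².
— Configuration B (φ=-51.7°):
Solar declination: sin δ = sin ε · sin λ_s = sin 23.44° × sin 148.1° = 0.21021, so δ = +12.134°.
cos H₀ = −tan(-51.7°) tan(+12.134°) = 0.2723, H₀ = 1.2951 rad.
Bracket: H₀ sin φ sin δ + cos φ cos δ sin H₀ = 1.2951×-0.78478×0.21021 + 0.61978×0.97766×0.96223 = -0.213651 + 0.583048 = 0.369397.
Q̄ = (S₀/π) × [bracket] = (1361/π) × 0.369397 = 160.03 W/m².
Ratio Q̄_A / Q̄_B = 184.93 / 160.03 = 1.156.

Q̄_A / Q̄_B ≈ 1.16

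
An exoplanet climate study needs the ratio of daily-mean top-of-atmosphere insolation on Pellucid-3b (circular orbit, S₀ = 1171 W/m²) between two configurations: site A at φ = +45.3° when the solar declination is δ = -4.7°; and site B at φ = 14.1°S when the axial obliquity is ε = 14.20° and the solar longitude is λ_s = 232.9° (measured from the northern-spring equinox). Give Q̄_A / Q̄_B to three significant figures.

— Configuration A (φ=+45.3°):
cos H₀ = −tan(+45.3°) tan(-4.700°) = 0.0831, H₀ = 1.4876 rad.
Bracket: H₀ sin φ sin δ + cos φ cos δ sin H₀ = 1.4876×0.71080×-0.08194 + 0.70339×0.99664×0.99654 = -0.086642 + 0.698601 = 0.611959.
Q̄ = (S₀/π) × [bracket] = (1171/π) × 0.611959 = 228.10 W/m².
— Configuration B (φ=-14.1°):
Solar declination: sin δ = sin ε · sin λ_s = sin 14.20° × sin 232.9° = -0.19565, so δ = -11.283°.
cos H₀ = −tan(-14.1°) tan(-11.283°) = -0.0501, H₀ = 1.6209 rad.
Bracket: H₀ sin φ sin δ + cos φ cos δ sin H₀ = 1.6209×-0.24362×-0.19565 + 0.96987×0.98067×0.99874 = 0.077259 + 0.949924 = 1.027183.
Q̄ = (S₀/π) × [bracket] = (1171/π) × 1.027183 = 382.87 W/m².
Ratio Q̄_A / Q̄_B = 228.10 / 382.87 = 0.5958.

Q̄_A / Q̄_B ≈ 0.596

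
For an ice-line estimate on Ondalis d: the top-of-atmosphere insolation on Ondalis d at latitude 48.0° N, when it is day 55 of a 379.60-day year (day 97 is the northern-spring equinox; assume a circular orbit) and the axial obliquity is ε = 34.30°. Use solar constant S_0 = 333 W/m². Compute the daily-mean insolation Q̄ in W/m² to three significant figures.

Q̄ ≈ 27.7 W/m²

Solar longitude: L_s = 360° × (55 − 97)/379.60 = -39.831°, i.e. -39.831° + 360° = 320.169°.
sin δ = sin 34.30° × sin 320.169° = -0.36096, so δ = -21.159°.
cos h₀ = −tan(+48.0°) tan(-21.159°) = 0.4299, h₀ = 1.1265 rad.
Bracket: h₀ sin ϕ sin δ + cos ϕ cos δ sin h₀ = 1.1265×0.74314×-0.36096 + 0.66913×0.93258×0.90289 = -0.302177 + 0.563419 = 0.261242.
Q̄ = (S_0/π) × [bracket] = (333/π) × 0.261242 = 27.69 W/m².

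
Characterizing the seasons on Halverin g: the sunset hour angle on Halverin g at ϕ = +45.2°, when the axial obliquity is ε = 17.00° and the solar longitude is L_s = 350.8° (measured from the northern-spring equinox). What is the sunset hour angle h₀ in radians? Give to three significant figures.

h₀ = 1.52 rad

Solar declination: sin δ = sin ε · sin L_s = sin 17.00° × sin 350.8° = -0.04674, so δ = -2.679°.
cos h₀ = −tan ϕ · tan δ = −tan(+45.2°) × tan(-2.679°) = 0.0471, so h₀ = 1.5237 rad = 87.30°.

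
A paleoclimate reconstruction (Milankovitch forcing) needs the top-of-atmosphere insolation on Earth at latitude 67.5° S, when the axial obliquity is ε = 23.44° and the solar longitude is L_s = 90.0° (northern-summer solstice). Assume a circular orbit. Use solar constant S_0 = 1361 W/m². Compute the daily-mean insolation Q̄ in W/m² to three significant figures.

Solar declination: sin δ = sin ε · sin L_s = sin 23.44° × sin 90.0° = 0.39779, so δ = +23.440°.
cos h₀ = −tan(-67.5°) tan(+23.440°) = 1.0467 ≥ 1 ⇒ polar night, h₀ = 0 and Q̄ = 0.

Q̄ ≈ 0.00 W/m²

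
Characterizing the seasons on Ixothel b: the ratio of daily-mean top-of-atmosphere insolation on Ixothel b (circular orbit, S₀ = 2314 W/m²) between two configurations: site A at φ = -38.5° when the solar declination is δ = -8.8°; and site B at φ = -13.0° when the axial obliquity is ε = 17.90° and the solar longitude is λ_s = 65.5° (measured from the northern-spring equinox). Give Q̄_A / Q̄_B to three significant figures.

— Configuration A (φ=-38.5°):
cos H₀ = −tan(-38.5°) tan(-8.800°) = -0.1231, H₀ = 1.6942 rad.
Bracket: H₀ sin φ sin δ + cos φ cos δ sin H₀ = 1.6942×-0.62251×-0.15299 + 0.78261×0.98823×0.99239 = 0.161352 + 0.767513 = 0.928865.
Q̄ = (S₀/π) × [bracket] = (2314/π) × 0.928865 = 684.17 W/m².
— Configuration B (φ=-13.0°):
Solar declination: sin δ = sin ε · sin λ_s = sin 17.90° × sin 65.5° = 0.27968, so δ = +16.241°.
cos H₀ = −tan(-13.0°) tan(+16.241°) = 0.0673, H₀ = 1.5035 rad.
Bracket: H₀ sin φ sin δ + cos φ cos δ sin H₀ = 1.5035×-0.22495×0.27968 + 0.97437×0.96009×0.99774 = -0.094591 + 0.933369 = 0.838778.
Q̄ = (S₀/π) × [bracket] = (2314/π) × 0.838778 = 617.82 W/m².
Ratio Q̄_A / Q̄_B = 684.17 / 617.82 = 1.107.

Q̄_A / Q̄_B ≈ 1.11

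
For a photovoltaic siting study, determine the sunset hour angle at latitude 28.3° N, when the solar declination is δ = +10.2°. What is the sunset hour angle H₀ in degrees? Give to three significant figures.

cos H₀ = −tan φ · tan δ = −tan(+28.3°) × tan(+10.200°) = -0.0969, so H₀ = 1.6678 rad = 95.56°.

H₀ = 95.6°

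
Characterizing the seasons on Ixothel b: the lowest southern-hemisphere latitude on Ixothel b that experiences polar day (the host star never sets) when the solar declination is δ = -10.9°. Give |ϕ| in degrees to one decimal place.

|ϕ| = 79.1°

Polar day requires cos h₀ = −tan ϕ tan δ ≤ −1, i.e. tan ϕ tan δ ≥ 1.
The boundary is |tan ϕ| · |tan δ| = 1, so |ϕ| = 90° − |δ| = 90° − 10.9° = 79.1° in the southern hemisphere.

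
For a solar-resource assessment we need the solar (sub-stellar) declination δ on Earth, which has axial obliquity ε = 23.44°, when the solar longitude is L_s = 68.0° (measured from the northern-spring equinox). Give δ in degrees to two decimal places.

sin δ = sin ε · sin L_s = sin 23.44° × sin 68.0° = 0.368823.
δ = arcsin(0.368823) = +21.64°.

δ = +21.64°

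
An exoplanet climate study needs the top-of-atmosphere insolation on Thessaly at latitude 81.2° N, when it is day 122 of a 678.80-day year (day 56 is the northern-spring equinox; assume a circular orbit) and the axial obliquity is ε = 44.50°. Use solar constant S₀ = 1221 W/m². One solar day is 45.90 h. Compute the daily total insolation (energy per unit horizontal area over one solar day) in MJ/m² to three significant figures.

Solar longitude: λ_s = 360° × (122 − 56)/678.80 = 35.003°.
sin δ = sin 44.50° × sin 35.003° = 0.40205, so δ = +23.707°.
cos H₀ = −tan(+81.2°) tan(+23.707°) = -2.8365 ≤ −1 ⇒ polar day, H₀ = π.
Bracket: H₀ sin φ sin δ + cos φ cos δ sin H₀ = 3.1416×0.98823×0.40205 + 0.15299×0.91562×0.00000 = 1.248214 + 0.000000 = 1.248214.
Q̄ = (S₀/π) × [bracket] = (1221/π) × 1.248214 = 485.13 W/m².
Daily total = Q̄ × 45.90 h × 3600 s/h = 485.13 × 45.90 × 3600 / 10⁶ = 80.16 MJ/m².

80.2 MJ/m²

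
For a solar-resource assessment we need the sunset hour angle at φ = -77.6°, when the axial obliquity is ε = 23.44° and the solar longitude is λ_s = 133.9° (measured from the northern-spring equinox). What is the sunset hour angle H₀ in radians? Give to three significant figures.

H₀ = 0.00 rad

Solar declination: sin δ = sin ε · sin λ_s = sin 23.44° × sin 133.9° = 0.28663, so δ = +16.656°.
cos H₀ = −tan φ · tan δ = 1.3607 ≥ 1, so the Sun never rises (polar night) and H₀ = 0.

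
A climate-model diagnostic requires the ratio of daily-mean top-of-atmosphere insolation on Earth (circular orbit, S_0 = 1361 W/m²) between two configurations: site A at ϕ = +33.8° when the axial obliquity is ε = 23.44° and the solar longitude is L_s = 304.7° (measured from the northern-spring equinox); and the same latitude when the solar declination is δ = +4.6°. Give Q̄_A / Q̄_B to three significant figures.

— Configuration A (ϕ=+33.8°):
Solar declination: sin δ = sin ε · sin L_s = sin 23.44° × sin 304.7° = -0.32704, so δ = -19.089°.
cos h₀ = −tan(+33.8°) tan(-19.089°) = 0.2317, h₀ = 1.3370 rad.
Bracket: h₀ sin ϕ sin δ + cos ϕ cos δ sin h₀ = 1.3370×0.55630×-0.32704 + 0.83098×0.94501×0.97279 = -0.243244 + 0.763917 = 0.520673.
Q̄ = (S_0/π) × [bracket] = (1361/π) × 0.520673 = 225.57 W/m².
— Configuration B (ϕ=+33.8°):
cos h₀ = −tan(+33.8°) tan(+4.600°) = -0.0539, h₀ = 1.6247 rad.
Bracket: h₀ sin ϕ sin δ + cos ϕ cos δ sin h₀ = 1.6247×0.55630×0.08020 + 0.83098×0.99678×0.99855 = 0.072486 + 0.827103 = 0.899589.
Q̄ = (S_0/π) × [bracket] = (1361/π) × 0.899589 = 389.72 W/m².
Ratio Q̄_A / Q̄_B = 225.57 / 389.72 = 0.5788.

Q̄_A / Q̄_B ≈ 0.579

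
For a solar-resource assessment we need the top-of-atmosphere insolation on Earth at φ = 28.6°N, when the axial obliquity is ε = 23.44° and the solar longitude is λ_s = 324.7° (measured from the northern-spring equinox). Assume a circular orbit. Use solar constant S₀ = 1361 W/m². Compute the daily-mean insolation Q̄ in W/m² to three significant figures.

Solar declination: sin δ = sin ε · sin λ_s = sin 23.44° × sin 324.7° = -0.22987, so δ = -13.289°.
cos H₀ = −tan(+28.6°) tan(-13.289°) = 0.1288, H₀ = 1.4417 rad.
Bracket: H₀ sin φ sin δ + cos φ cos δ sin H₀ = 1.4417×0.47869×-0.22987 + 0.87798×0.97322×0.99167 = -0.158640 + 0.847350 = 0.688710.
Q̄ = (S₀/π) × [bracket] = (1361/π) × 0.688710 = 298.4 W/m².

Q̄ ≈ 298 W/m²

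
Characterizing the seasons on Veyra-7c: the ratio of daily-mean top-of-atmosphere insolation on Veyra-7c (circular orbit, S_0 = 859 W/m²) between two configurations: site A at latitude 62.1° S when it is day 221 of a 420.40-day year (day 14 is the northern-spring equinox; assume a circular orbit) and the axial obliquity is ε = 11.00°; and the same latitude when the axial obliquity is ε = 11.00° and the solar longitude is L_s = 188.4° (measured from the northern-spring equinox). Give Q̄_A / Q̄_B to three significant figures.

— Configuration A (ϕ=-62.1°):
Solar longitude: L_s = 360° × (221 − 14)/420.40 = 177.260°.
sin δ = sin 11.00° × sin 177.260° = 0.00912, so δ = +0.523°.
cos h₀ = −tan(-62.1°) tan(+0.523°) = 0.0172, h₀ = 1.5536 rad.
Bracket: h₀ sin ϕ sin δ + cos ϕ cos δ sin h₀ = 1.5536×-0.88377×0.00912 + 0.46793×0.99996×0.99985 = -0.012522 + 0.467841 = 0.455319.
Q̄ = (S_0/π) × [bracket] = (859/π) × 0.455319 = 124.50 W/m².
— Configuration B (ϕ=-62.1°):
Solar declination: sin δ = sin ε · sin L_s = sin 11.00° × sin 188.4° = -0.02787, so δ = -1.597°.
cos h₀ = −tan(-62.1°) tan(-1.597°) = -0.0527, h₀ = 1.6235 rad.
Bracket: h₀ sin ϕ sin δ + cos ϕ cos δ sin h₀ = 1.6235×-0.88377×-0.02787 + 0.46793×0.99961×0.99861 = 0.039988 + 0.467097 = 0.507085.
Q̄ = (S_0/π) × [bracket] = (859/π) × 0.507085 = 138.65 W/m².
Ratio Q̄_A / Q̄_B = 124.50 / 138.65 = 0.8979.

Q̄_A / Q̄_B ≈ 0.898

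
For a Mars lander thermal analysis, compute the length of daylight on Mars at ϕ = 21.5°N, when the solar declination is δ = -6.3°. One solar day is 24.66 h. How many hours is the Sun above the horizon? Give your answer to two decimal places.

cos h₀ = −tan ϕ · tan δ = −tan(+21.5°) × tan(-6.300°) = 0.0435, so h₀ = 1.5273 rad = 87.51°.
Daylight = 2h₀/(2π) × 24.66 h = (1.5273/π) × 24.66 = 11.99 h.

11.99 h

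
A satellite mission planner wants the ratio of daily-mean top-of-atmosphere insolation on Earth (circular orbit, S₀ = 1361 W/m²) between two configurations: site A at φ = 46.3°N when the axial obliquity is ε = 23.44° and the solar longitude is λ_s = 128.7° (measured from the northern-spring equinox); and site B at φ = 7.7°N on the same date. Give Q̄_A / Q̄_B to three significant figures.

Q̄_A / Q̄_B ≈ 1.04

— Configuration A (φ=+46.3°):
Solar declination: sin δ = sin ε · sin λ_s = sin 23.44° × sin 128.7° = 0.31045, so δ = +18.086°.
cos H₀ = −tan(+46.3°) tan(+18.086°) = -0.3417, H₀ = 1.9196 rad.
Bracket: H₀ sin φ sin δ + cos φ cos δ sin H₀ = 1.9196×0.72297×0.31045 + 0.69088×0.95059×0.93979 = 0.430847 + 0.617201 = 1.048048.
Q̄ = (S₀/π) × [bracket] = (1361/π) × 1.048048 = 454.04 W/m².
— Configuration B (φ=+7.7°):
cos H₀ = −tan(+7.7°) tan(+18.086°) = -0.0442, H₀ = 1.6150 rad.
Bracket: H₀ sin φ sin δ + cos φ cos δ sin H₀ = 1.6150×0.13399×0.31045 + 0.99098×0.95059×0.99902 = 0.067179 + 0.941093 = 1.008272.
Q̄ = (S₀/π) × [bracket] = (1361/π) × 1.008272 = 436.80 W/m².
Ratio Q̄_A / Q̄_B = 454.04 / 436.80 = 1.039.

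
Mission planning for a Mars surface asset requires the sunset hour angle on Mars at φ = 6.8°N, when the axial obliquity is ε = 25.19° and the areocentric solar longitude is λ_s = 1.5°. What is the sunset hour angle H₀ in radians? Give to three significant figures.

H₀ = 1.57 rad

sin δ = sin 25.19° × sin 1.5° = 0.01114, so δ = +0.638°.
cos H₀ = −tan φ · tan δ = −tan(+6.8°) × tan(+0.638°) = -0.0013, so H₀ = 1.5721 rad = 90.08°.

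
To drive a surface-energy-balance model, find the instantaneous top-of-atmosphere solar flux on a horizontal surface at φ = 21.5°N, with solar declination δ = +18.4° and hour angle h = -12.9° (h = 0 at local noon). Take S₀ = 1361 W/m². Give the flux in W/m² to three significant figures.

1.33e+03 W/m²

cos θ_z = sin φ sin δ + cos φ cos δ cos h = 0.115686 + 0.860569 = 0.976255.
Flux = S₀ · cos θ_z = 1361 × 0.976255 = 1329 W/m².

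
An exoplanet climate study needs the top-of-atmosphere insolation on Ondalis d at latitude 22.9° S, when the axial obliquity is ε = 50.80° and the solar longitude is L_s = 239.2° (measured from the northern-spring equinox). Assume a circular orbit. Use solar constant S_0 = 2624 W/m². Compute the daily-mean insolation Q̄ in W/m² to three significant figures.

Solar declination: sin δ = sin ε · sin L_s = sin 50.80° × sin 239.2° = -0.66565, so δ = -41.732°.
cos h₀ = −tan(-22.9°) tan(-41.732°) = -0.3768, h₀ = 1.9571 rad.
Bracket: h₀ sin ϕ sin δ + cos ϕ cos δ sin h₀ = 1.9571×-0.38912×-0.66565 + 0.92119×0.74627×0.92630 = 0.506924 + 0.636791 = 1.143715.
Q̄ = (S_0/π) × [bracket] = (2624/π) × 1.143715 = 955.3 W/m².

Q̄ ≈ 955 W/m²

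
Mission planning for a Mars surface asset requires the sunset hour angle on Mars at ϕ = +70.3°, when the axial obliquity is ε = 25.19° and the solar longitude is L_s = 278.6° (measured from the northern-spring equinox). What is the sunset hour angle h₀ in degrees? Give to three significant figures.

Solar declination: sin δ = sin ε · sin L_s = sin 25.19° × sin 278.6° = -0.42084, so δ = -24.887°.
cos h₀ = −tan ϕ · tan δ = 1.2957 ≥ 1, so the Sun never rises (polar night) and h₀ = 0.

h₀ = 0.00°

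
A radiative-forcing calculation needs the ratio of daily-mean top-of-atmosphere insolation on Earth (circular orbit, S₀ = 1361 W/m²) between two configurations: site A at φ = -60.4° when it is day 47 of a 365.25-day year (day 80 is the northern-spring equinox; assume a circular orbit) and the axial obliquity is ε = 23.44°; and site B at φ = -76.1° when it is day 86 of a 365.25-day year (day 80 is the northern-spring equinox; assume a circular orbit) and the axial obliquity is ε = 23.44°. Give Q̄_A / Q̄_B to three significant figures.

— Configuration A (φ=-60.4°):
Solar longitude: λ_s = 360° × (47 − 80)/365.25 = -32.526°, i.e. -32.526° + 360° = 327.474°.
sin δ = sin 23.44° × sin 327.474° = -0.21388, so δ = -12.350°.
cos H₀ = −tan(-60.4°) tan(-12.350°) = -0.3854, H₀ = 1.9665 rad.
Bracket: H₀ sin φ sin δ + cos φ cos δ sin H₀ = 1.9665×-0.86949×-0.21388 + 0.49394×0.97686×0.92274 = 0.365703 + 0.445231 = 0.810934.
Q̄ = (S₀/π) × [bracket] = (1361/π) × 0.810934 = 351.31 W/m².
— Configuration B (φ=-76.1°):
Solar longitude: λ_s = 360° × (86 − 80)/365.25 = 5.914°.
sin δ = sin 23.44° × sin 5.914° = 0.04098, so δ = +2.349°.
cos H₀ = −tan(-76.1°) tan(+2.349°) = 0.1658, H₀ = 1.4043 rad.
Bracket: H₀ sin φ sin δ + cos φ cos δ sin H₀ = 1.4043×-0.97072×0.04098 + 0.24023×0.99916×0.98617 = -0.055863 + 0.236709 = 0.180846.
Q̄ = (S₀/π) × [bracket] = (1361/π) × 0.180846 = 78.346 W/m².
Ratio Q̄_A / Q̄_B = 351.31 / 78.346 = 4.484.

Q̄_A / Q̄_B ≈ 4.48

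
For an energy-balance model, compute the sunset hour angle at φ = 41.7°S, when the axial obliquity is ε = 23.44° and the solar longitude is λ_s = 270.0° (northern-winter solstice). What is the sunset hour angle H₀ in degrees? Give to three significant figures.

Solar declination: sin δ = sin ε · sin λ_s = sin 23.44° × sin 270.0° = -0.39779, so δ = -23.440°.
cos H₀ = −tan φ · tan δ = −tan(-41.7°) × tan(-23.440°) = -0.3863, so H₀ = 1.9674 rad = 112.72°.

H₀ = 113°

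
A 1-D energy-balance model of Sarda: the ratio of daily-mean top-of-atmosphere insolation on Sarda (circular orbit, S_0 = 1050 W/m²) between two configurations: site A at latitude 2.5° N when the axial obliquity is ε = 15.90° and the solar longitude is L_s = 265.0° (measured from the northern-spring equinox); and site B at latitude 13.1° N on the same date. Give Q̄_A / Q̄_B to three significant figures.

— Configuration A (ϕ=+2.5°):
Solar declination: sin δ = sin ε · sin L_s = sin 15.90° × sin 265.0° = -0.27292, so δ = -15.838°.
cos h₀ = −tan(+2.5°) tan(-15.838°) = 0.0124, h₀ = 1.5584 rad.
Bracket: h₀ sin ϕ sin δ + cos ϕ cos δ sin h₀ = 1.5584×0.04362×-0.27292 + 0.99905×0.96204×0.99992 = -0.018552 + 0.961049 = 0.942497.
Q̄ = (S_0/π) × [bracket] = (1050/π) × 0.942497 = 315.01 W/m².
— Configuration B (ϕ=+13.1°):
cos h₀ = −tan(+13.1°) tan(-15.838°) = 0.0660, h₀ = 1.5047 rad.
Bracket: h₀ sin ϕ sin δ + cos ϕ cos δ sin h₀ = 1.5047×0.22665×-0.27292 + 0.97398×0.96204×0.99782 = -0.093077 + 0.934965 = 0.841888.
Q̄ = (S_0/π) × [bracket] = (1050/π) × 0.841888 = 281.38 W/m².
Ratio Q̄_A / Q̄_B = 315.01 / 281.38 = 1.120.

Q̄_A / Q̄_B ≈ 1.12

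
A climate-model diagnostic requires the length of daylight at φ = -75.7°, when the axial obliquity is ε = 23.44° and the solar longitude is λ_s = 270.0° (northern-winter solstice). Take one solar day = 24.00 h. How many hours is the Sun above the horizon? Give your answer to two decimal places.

Solar declination: sin δ = sin ε · sin λ_s = sin 23.44° × sin 270.0° = -0.39779, so δ = -23.440°.
Sunrise equation: cos H₀ = −tan φ · tan δ = -1.7010 ≤ −1, so the Sun never sets (polar day) and H₀ = π.
Daylight = 2H₀/(2π) × 24.00 h = (3.1416/π) × 24.00 = 24.00 h.

24.00 h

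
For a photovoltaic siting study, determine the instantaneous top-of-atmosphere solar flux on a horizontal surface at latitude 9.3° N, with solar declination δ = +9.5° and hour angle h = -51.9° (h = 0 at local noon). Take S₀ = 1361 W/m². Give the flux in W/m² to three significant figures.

854 W/m²

cos θ_z = sin φ sin δ + cos φ cos δ cos h = 0.026672 + 0.600574 = 0.627246.
Flux = S₀ · cos θ_z = 1361 × 0.627246 = 853.7 W/m².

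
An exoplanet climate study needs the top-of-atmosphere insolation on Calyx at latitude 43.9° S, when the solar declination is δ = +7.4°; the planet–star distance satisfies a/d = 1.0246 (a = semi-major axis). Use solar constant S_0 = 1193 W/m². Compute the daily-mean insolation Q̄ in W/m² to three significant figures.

cos h₀ = −tan(-43.9°) tan(+7.400°) = 0.1250, h₀ = 1.4455 rad.
Bracket: h₀ sin ϕ sin δ + cos ϕ cos δ sin h₀ = 1.4455×-0.69340×0.12880 + 0.72055×0.99167×0.99216 = -0.129097 + 0.708946 = 0.579849.
Inverse-square distance factor (a/d)² = 1.0246² = 1.049805.
Q̄ = (S_0/π) × 1.049805 × [bracket] = (1193/π) × 1.049805 × 0.579849 = 231.2 W/m².

Q̄ ≈ 231 W/m²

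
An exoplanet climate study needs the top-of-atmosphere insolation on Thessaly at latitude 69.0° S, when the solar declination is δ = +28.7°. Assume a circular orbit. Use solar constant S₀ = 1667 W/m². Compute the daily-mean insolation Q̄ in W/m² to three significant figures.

Q̄ ≈ 0.00 W/m²

cos H₀ = −tan(-69.0°) tan(+28.700°) = 1.4262 ≥ 1 ⇒ polar night, H₀ = 0 and Q̄ = 0.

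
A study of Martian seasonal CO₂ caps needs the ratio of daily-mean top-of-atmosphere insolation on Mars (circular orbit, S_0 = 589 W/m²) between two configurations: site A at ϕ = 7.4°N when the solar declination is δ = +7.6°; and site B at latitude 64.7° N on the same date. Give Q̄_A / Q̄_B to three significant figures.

Q̄_A / Q̄_B ≈ 1.61

— Configuration A (ϕ=+7.4°):
cos h₀ = −tan(+7.4°) tan(+7.600°) = -0.0173, h₀ = 1.5881 rad.
Bracket: h₀ sin ϕ sin δ + cos ϕ cos δ sin h₀ = 1.5881×0.12880×0.13226 + 0.99167×0.99122×0.99985 = 0.027053 + 0.982816 = 1.009869.
Q̄ = (S_0/π) × [bracket] = (589/π) × 1.009869 = 189.33 W/m².
— Configuration B (ϕ=+64.7°):
cos h₀ = −tan(+64.7°) tan(+7.600°) = -0.2823, h₀ = 1.8570 rad.
Bracket: h₀ sin ϕ sin δ + cos ϕ cos δ sin h₀ = 1.8570×0.90408×0.13226 + 0.42736×0.99122×0.95933 = 0.222048 + 0.406380 = 0.628428.
Q̄ = (S_0/π) × [bracket] = (589/π) × 0.628428 = 117.82 W/m².
Ratio Q̄_A / Q̄_B = 189.33 / 117.82 = 1.607.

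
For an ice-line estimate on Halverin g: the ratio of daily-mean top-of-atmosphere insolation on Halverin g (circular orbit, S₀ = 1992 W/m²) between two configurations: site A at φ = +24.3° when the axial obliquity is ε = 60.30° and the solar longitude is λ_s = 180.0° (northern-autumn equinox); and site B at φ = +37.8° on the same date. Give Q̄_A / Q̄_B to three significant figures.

— Configuration A (φ=+24.3°):
Solar declination: sin δ = sin ε · sin λ_s = sin 60.30° × sin 180.0° = 0.00000, so δ = +0.000°.
cos H₀ = −tan(+24.3°) tan(+0.000°) = -0.0000, H₀ = 1.5708 rad.
Bracket: H₀ sin φ sin δ + cos φ cos δ sin H₀ = 1.5708×0.41151×0.00000 + 0.91140×1.00000×1.00000 = 0.000000 + 0.911400 = 0.911400.
Q̄ = (S₀/π) × [bracket] = (1992/π) × 0.911400 = 577.89 W/m².
— Configuration B (φ=+37.8°):
cos H₀ = −tan(+37.8°) tan(+0.000°) = -0.0000, H₀ = 1.5708 rad.
Bracket: H₀ sin φ sin δ + cos φ cos δ sin H₀ = 1.5708×0.61291×0.00000 + 0.79016×1.00000×1.00000 = 0.000000 + 0.790160 = 0.790160.
Q̄ = (S₀/π) × [bracket] = (1992/π) × 0.790160 = 501.02 W/m².
Ratio Q̄_A / Q̄_B = 577.89 / 501.02 = 1.153.

Q̄_A / Q̄_B ≈ 1.15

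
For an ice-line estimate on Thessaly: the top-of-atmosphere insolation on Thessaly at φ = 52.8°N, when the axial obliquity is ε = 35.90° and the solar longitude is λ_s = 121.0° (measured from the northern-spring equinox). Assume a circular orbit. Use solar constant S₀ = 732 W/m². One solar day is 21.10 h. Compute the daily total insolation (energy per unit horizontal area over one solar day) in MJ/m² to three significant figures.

23.3 MJ/m²

Solar declination: sin δ = sin ε · sin λ_s = sin 35.90° × sin 121.0° = 0.50262, so δ = +30.173°.
cos H₀ = −tan(+52.8°) tan(+30.173°) = -0.7660, H₀ = 2.4433 rad.
Bracket: H₀ sin φ sin δ + cos φ cos δ sin H₀ = 2.4433×0.79653×0.50262 + 0.60460×0.86451×0.64289 = 0.978180 + 0.336028 = 1.314208.
Q̄ = (S₀/π) × [bracket] = (732/π) × 1.314208 = 306.21 W/m².
Daily total = Q̄ × 21.10 h × 3600 s/h = 306.21 × 21.10 × 3600 / 10⁶ = 23.26 MJ/m².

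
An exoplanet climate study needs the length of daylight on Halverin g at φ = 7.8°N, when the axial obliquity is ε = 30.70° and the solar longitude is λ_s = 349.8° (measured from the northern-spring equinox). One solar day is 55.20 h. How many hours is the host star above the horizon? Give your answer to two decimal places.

Solar declination: sin δ = sin ε · sin λ_s = sin 30.70° × sin 349.8° = -0.09041, so δ = -5.187°.
cos H₀ = −tan φ · tan δ = −tan(+7.8°) × tan(-5.187°) = 0.0124, so H₀ = 1.5584 rad = 89.29°.
Daylight = 2H₀/(2π) × 55.20 h = (1.5584/π) × 55.20 = 27.38 h.

27.38 h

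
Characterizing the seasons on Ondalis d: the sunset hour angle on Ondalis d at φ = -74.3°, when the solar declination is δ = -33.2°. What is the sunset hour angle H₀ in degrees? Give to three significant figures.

H₀ = 180°

Sunrise equation: cos H₀ = −tan φ · tan δ = -2.3280 ≤ −1, so the host star never sets (polar day) and H₀ = π.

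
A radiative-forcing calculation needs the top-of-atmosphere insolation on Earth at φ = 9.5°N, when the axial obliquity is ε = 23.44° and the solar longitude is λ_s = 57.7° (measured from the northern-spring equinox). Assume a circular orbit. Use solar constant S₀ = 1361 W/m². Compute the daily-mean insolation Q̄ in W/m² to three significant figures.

Solar declination: sin δ = sin ε · sin λ_s = sin 23.44° × sin 57.7° = 0.33624, so δ = +19.648°.
cos H₀ = −tan(+9.5°) tan(+19.648°) = -0.0597, H₀ = 1.6306 rad.
Bracket: H₀ sin φ sin δ + cos φ cos δ sin H₀ = 1.6306×0.16505×0.33624 + 0.98629×0.94178×0.99821 = 0.090492 + 0.927206 = 1.017698.
Q̄ = (S₀/π) × [bracket] = (1361/π) × 1.017698 = 440.9 W/m².

Q̄ ≈ 441 W/m²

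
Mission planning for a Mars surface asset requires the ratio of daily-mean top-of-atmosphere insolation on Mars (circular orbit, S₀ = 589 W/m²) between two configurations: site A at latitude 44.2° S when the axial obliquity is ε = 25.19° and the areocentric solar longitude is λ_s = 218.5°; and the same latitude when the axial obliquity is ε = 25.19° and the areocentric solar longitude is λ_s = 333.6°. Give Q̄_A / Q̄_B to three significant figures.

Q̄_A / Q̄_B ≈ 1.09

— Configuration A (φ=-44.2°):
sin δ = sin 25.19° × sin 218.5° = -0.26496, so δ = -15.364°.
cos H₀ = −tan(-44.2°) tan(-15.364°) = -0.2672, H₀ = 1.8413 rad.
Bracket: H₀ sin φ sin δ + cos φ cos δ sin H₀ = 1.8413×-0.69717×-0.26496 + 0.71691×0.96426×0.96364 = 0.340129 + 0.666152 = 1.006281.
Q̄ = (S₀/π) × [bracket] = (589/π) × 1.006281 = 188.66 W/m².
— Configuration B (φ=-44.2°):
sin δ = sin 25.19° × sin 333.6° = -0.18925, so δ = -10.909°.
cos H₀ = −tan(-44.2°) tan(-10.909°) = -0.1874, H₀ = 1.7593 rad.
Bracket: H₀ sin φ sin δ + cos φ cos δ sin H₀ = 1.7593×-0.69717×-0.18925 + 0.71691×0.98193×0.98228 = 0.232121 + 0.691481 = 0.923602.
Q̄ = (S₀/π) × [bracket] = (589/π) × 0.923602 = 173.16 W/m².
Ratio Q̄_A / Q̄_B = 188.66 / 173.16 = 1.090.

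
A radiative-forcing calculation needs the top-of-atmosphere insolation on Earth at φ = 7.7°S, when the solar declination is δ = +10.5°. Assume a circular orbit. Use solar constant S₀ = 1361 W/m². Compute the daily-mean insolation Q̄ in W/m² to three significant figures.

cos H₀ = −tan(-7.7°) tan(+10.500°) = 0.0251, H₀ = 1.5457 rad.
Bracket: H₀ sin φ sin δ + cos φ cos δ sin H₀ = 1.5457×-0.13399×0.18224 + 0.99098×0.98325×0.99969 = -0.037743 + 0.974079 = 0.936336.
Q̄ = (S₀/π) × [bracket] = (1361/π) × 0.936336 = 405.6 W/m².

Q̄ ≈ 406 W/m²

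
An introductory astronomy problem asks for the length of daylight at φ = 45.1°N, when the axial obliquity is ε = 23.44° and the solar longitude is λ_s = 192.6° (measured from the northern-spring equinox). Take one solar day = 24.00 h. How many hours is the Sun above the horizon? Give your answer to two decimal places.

Solar declination: sin δ = sin ε · sin λ_s = sin 23.44° × sin 192.6° = -0.08677, so δ = -4.978°.
cos H₀ = −tan φ · tan δ = −tan(+45.1°) × tan(-4.978°) = 0.0874, so H₀ = 1.4833 rad = 84.99°.
Daylight = 2H₀/(2π) × 24.00 h = (1.4833/π) × 24.00 = 11.33 h.

11.33 h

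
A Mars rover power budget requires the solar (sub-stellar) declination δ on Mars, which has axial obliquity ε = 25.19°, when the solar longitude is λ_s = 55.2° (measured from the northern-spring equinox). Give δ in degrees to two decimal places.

sin δ = sin ε · sin λ_s = sin 25.19° × sin 55.2° = 0.349499.
δ = arcsin(0.349499) = +20.46°.

δ = +20.46°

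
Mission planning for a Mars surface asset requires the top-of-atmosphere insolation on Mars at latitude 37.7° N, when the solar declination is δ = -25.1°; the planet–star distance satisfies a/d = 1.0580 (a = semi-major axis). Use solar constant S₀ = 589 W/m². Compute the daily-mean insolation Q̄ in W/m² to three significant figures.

cos H₀ = −tan(+37.7°) tan(-25.100°) = 0.3620, H₀ = 1.2003 rad.
Bracket: H₀ sin φ sin δ + cos φ cos δ sin H₀ = 1.2003×0.61153×-0.42420 + 0.79122×0.90557×0.93216 = -0.311371 + 0.667897 = 0.356526.
Inverse-square distance factor (a/d)² = 1.0580² = 1.119364.
Q̄ = (S₀/π) × 1.119364 × [bracket] = (589/π) × 1.119364 × 0.356526 = 74.82 W/m².

Q̄ ≈ 74.8 W/m²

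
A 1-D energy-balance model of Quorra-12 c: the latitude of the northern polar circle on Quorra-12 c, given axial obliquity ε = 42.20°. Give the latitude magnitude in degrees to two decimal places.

47.80°

The polar circle is the lowest latitude that experiences at least one full rotation of continuous daylight at the northern-summer solstice; it lies at |φ| = 90° − ε = 90° − 42.20° = 47.80°.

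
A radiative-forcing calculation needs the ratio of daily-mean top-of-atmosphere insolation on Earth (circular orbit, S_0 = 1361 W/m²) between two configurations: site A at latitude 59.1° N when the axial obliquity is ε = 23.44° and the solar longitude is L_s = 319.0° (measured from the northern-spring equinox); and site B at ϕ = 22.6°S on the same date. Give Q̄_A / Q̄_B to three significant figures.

— Configuration A (ϕ=+59.1°):
Solar declination: sin δ = sin ε · sin L_s = sin 23.44° × sin 319.0° = -0.26097, so δ = -15.128°.
cos h₀ = −tan(+59.1°) tan(-15.128°) = 0.4517, h₀ = 1.1021 rad.
Bracket: h₀ sin ϕ sin δ + cos ϕ cos δ sin h₀ = 1.1021×0.85806×-0.26097 + 0.51354×0.96535×0.89217 = -0.246791 + 0.442290 = 0.195499.
Q̄ = (S_0/π) × [bracket] = (1361/π) × 0.195499 = 84.694 W/m².
— Configuration B (ϕ=-22.6°):
cos h₀ = −tan(-22.6°) tan(-15.128°) = -0.1125, h₀ = 1.6836 rad.
Bracket: h₀ sin ϕ sin δ + cos ϕ cos δ sin h₀ = 1.6836×-0.38430×-0.26097 + 0.92321×0.96535×0.99365 = 0.168850 + 0.885562 = 1.054412.
Q̄ = (S_0/π) × [bracket] = (1361/π) × 1.054412 = 456.79 W/m².
Ratio Q̄_A / Q̄_B = 84.694 / 456.79 = 0.1854.

Q̄_A / Q̄_B ≈ 0.185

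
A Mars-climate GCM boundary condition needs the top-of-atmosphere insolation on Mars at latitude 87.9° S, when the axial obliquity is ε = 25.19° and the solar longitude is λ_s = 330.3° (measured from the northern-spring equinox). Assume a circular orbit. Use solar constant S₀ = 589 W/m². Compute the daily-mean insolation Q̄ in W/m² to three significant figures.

Solar declination: sin δ = sin ε · sin λ_s = sin 25.19° × sin 330.3° = -0.21088, so δ = -12.174°.
cos H₀ = −tan(-87.9°) tan(-12.174°) = -5.8833 ≤ −1 ⇒ polar day, H₀ = π.
Bracket: H₀ sin φ sin δ + cos φ cos δ sin H₀ = 3.1416×-0.99933×-0.21088 + 0.03664×0.97751×0.00000 = 0.662057 + 0.000000 = 0.662057.
Q̄ = (S₀/π) × [bracket] = (589/π) × 0.662057 = 124.1 W/m².

Q̄ ≈ 124 W/m²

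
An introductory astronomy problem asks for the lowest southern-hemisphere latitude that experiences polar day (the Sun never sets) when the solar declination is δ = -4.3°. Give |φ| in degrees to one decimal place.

Polar day requires cos H₀ = −tan φ tan δ ≤ −1, i.e. tan φ tan δ ≥ 1.
The boundary is |tan φ| · |tan δ| = 1, so |φ| = 90° − |δ| = 90° − 4.3° = 85.7° in the southern hemisphere.

|φ| = 85.7°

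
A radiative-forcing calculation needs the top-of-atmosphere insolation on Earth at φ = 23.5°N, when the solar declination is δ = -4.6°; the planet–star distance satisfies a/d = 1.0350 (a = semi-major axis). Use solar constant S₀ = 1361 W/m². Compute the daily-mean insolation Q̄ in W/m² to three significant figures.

cos H₀ = −tan(+23.5°) tan(-4.600°) = 0.0350, H₀ = 1.5358 rad.
Bracket: H₀ sin φ sin δ + cos φ cos δ sin H₀ = 1.5358×0.39875×-0.08020 + 0.91706×0.99678×0.99939 = -0.049115 + 0.913549 = 0.864434.
Inverse-square distance factor (a/d)² = 1.0350² = 1.071225.
Q̄ = (S₀/π) × 1.071225 × [bracket] = (1361/π) × 1.071225 × 0.864434 = 401.2 W/m².

Q̄ ≈ 401 W/m²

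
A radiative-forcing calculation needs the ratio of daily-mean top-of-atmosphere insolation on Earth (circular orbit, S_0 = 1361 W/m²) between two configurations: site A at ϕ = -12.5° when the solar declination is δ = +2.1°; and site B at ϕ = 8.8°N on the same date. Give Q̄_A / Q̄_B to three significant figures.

Q̄_A / Q̄_B ≈ 0.967

— Configuration A (ϕ=-12.5°):
cos h₀ = −tan(-12.5°) tan(+2.100°) = 0.0081, h₀ = 1.5627 rad.
Bracket: h₀ sin ϕ sin δ + cos ϕ cos δ sin h₀ = 1.5627×-0.21644×0.03664 + 0.97630×0.99933×0.99997 = -0.012393 + 0.975617 = 0.963224.
Q̄ = (S_0/π) × [bracket] = (1361/π) × 0.963224 = 417.29 W/m².
— Configuration B (ϕ=+8.8°):
cos h₀ = −tan(+8.8°) tan(+2.100°) = -0.0057, h₀ = 1.5765 rad.
Bracket: h₀ sin ϕ sin δ + cos ϕ cos δ sin h₀ = 1.5765×0.15299×0.03664 + 0.98823×0.99933×0.99998 = 0.008837 + 0.987548 = 0.996385.
Q̄ = (S_0/π) × [bracket] = (1361/π) × 0.996385 = 431.65 W/m².
Ratio Q̄_A / Q̄_B = 417.29 / 431.65 = 0.9667.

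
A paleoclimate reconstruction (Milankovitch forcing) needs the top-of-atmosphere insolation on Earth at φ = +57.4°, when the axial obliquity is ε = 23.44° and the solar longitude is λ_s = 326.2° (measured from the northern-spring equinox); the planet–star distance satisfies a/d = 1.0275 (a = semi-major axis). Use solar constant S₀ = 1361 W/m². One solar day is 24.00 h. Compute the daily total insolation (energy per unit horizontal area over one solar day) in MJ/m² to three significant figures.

10.5 MJ/m²

Solar declination: sin δ = sin ε · sin λ_s = sin 23.44° × sin 326.2° = -0.22129, so δ = -12.785°.
cos H₀ = −tan(+57.4°) tan(-12.785°) = 0.3548, H₀ = 1.2081 rad.
Bracket: H₀ sin φ sin δ + cos φ cos δ sin H₀ = 1.2081×0.84245×-0.22129 + 0.53877×0.97521×0.93494 = -0.225221 + 0.491230 = 0.266009.
Inverse-square distance factor (a/d)² = 1.0275² = 1.055756.
Q̄ = (S₀/π) × 1.055756 × [bracket] = (1361/π) × 1.055756 × 0.266009 = 121.67 W/m².
Daily total = Q̄ × 24.00 h × 3600 s/h = 121.67 × 24.00 × 3600 / 10⁶ = 10.51 MJ/m².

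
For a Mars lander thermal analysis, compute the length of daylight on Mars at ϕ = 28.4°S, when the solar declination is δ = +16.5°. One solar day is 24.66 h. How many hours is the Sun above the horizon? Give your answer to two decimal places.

11.07 h

cos h₀ = −tan ϕ · tan δ = −tan(-28.4°) × tan(+16.500°) = 0.1602, so h₀ = 1.4099 rad = 80.78°.
Daylight = 2h₀/(2π) × 24.66 h = (1.4099/π) × 24.66 = 11.07 h.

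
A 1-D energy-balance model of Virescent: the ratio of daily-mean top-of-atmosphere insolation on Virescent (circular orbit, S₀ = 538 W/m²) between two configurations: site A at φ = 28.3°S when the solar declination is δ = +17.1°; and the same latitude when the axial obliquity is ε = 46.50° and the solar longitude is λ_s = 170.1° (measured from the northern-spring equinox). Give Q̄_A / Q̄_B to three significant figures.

Q̄_A / Q̄_B ≈ 0.810

— Configuration A (φ=-28.3°):
cos H₀ = −tan(-28.3°) tan(+17.100°) = 0.1656, H₀ = 1.4044 rad.
Bracket: H₀ sin φ sin δ + cos φ cos δ sin H₀ = 1.4044×-0.47409×0.29404 + 0.88048×0.95579×0.98619 = -0.195775 + 0.829932 = 0.634157.
Q̄ = (S₀/π) × [bracket] = (538/π) × 0.634157 = 108.60 W/m².
— Configuration B (φ=-28.3°):
Solar declination: sin δ = sin ε · sin λ_s = sin 46.50° × sin 170.1° = 0.12471, so δ = +7.164°.
cos H₀ = −tan(-28.3°) tan(+7.164°) = 0.0677, H₀ = 1.5031 rad.
Bracket: H₀ sin φ sin δ + cos φ cos δ sin H₀ = 1.5031×-0.47409×0.12471 + 0.88048×0.99219×0.99771 = -0.088869 + 0.871603 = 0.782734.
Q̄ = (S₀/π) × [bracket] = (538/π) × 0.782734 = 134.04 W/m².
Ratio Q̄_A / Q̄_B = 108.60 / 134.04 = 0.8102.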